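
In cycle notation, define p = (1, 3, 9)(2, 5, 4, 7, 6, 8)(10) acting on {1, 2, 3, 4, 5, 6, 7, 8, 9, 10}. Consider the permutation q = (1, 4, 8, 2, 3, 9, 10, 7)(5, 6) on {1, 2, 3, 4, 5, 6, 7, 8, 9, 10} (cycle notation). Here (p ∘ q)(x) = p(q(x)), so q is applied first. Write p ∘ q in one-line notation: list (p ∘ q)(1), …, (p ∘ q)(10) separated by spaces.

Chase each element through q then p: 1 → 4 → 7; 2 → 3 → 9; 3 → 9 → 1; 4 → 8 → 2; 5 → 6 → 8; 6 → 5 → 4; 7 → 1 → 3; 8 → 2 → 5; 9 → 10 → 10; 10 → 7 → 6.
So p ∘ q in one-line form is 7 9 1 2 8 4 3 5 10 6.

7 9 1 2 8 4 3 5 10 6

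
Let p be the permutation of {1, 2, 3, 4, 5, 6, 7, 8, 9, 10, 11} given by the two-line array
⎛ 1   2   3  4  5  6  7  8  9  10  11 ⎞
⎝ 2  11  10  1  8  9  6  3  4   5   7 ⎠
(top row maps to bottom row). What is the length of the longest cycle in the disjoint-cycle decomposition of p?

7

Decomposing into disjoint cycles gives (1, 2, 11, 7, 6, 9, 4)(3, 10, 5, 8); the longest has length 7.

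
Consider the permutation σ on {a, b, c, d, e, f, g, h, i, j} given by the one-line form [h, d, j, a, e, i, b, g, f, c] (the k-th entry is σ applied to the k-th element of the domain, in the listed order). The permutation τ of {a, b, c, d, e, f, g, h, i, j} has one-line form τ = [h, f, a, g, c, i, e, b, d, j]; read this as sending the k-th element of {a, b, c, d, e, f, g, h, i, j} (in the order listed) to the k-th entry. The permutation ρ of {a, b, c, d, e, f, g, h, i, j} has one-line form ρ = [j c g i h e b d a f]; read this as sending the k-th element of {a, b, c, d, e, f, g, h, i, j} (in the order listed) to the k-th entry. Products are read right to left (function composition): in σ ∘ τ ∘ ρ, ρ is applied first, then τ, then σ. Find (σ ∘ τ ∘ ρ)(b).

h

Apply the permutations in order: ρ(b) = c, then τ(c) = a, then σ(a) = h. So (σ ∘ τ ∘ ρ)(b) = h.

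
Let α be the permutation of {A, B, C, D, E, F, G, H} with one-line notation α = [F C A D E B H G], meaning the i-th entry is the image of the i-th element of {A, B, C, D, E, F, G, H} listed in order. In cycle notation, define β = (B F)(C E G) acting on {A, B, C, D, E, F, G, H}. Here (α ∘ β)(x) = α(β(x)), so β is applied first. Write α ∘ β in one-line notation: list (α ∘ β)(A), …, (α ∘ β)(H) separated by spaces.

Chase each element through β then α: A → A → F; B → F → B; C → E → E; D → D → D; E → G → H; F → B → C; G → C → A; H → H → G.
So α ∘ β in one-line form is F B E D H C A G.

F B E D H C A G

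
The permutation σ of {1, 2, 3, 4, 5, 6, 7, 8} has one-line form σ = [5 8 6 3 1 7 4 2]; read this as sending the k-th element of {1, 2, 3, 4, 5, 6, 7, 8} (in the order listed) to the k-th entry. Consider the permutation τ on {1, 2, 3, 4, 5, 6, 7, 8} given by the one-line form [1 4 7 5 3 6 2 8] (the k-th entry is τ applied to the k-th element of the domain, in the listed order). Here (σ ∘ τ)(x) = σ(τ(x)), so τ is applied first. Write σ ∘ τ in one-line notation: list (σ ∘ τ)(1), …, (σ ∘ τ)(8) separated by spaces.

5 3 4 1 6 7 8 2

(σ ∘ τ)(x) = σ(τ(x)). Computing each image: σ(τ(1)) = σ(1) = 5, σ(τ(2)) = σ(4) = 3, σ(τ(3)) = σ(7) = 4, σ(τ(4)) = σ(5) = 1, σ(τ(5)) = σ(3) = 6, σ(τ(6)) = σ(6) = 7, σ(τ(7)) = σ(2) = 8, σ(τ(8)) = σ(8) = 2.
Hence σ ∘ τ = [5 3 4 1 6 7 8 2].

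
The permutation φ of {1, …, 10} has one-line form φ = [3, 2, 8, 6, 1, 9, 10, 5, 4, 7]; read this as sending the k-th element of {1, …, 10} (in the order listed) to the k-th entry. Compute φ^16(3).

Tracing 3 → 8 → … returns to 3 after 4 steps, so 3 lies in a 4-cycle (1, 3, 8, 5).
Powers repeat with period 4 on this cycle, and 16 mod 4 = 0, so φ^16(3) = φ^0(3).
So φ^16(3) = 3.

3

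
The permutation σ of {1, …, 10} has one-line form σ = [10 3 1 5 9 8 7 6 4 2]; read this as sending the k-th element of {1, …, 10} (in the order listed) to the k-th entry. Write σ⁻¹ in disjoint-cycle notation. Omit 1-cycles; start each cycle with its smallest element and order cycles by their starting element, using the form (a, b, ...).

(1, 3, 2, 10)(4, 9, 5)(6, 8)

The cycle decomposition of σ is (1, 10, 2, 3)(4, 5, 9)(6, 8).
Reversing each cycle (and rotating so the smallest element leads) gives σ⁻¹ = (1, 3, 2, 10)(4, 9, 5)(6, 8).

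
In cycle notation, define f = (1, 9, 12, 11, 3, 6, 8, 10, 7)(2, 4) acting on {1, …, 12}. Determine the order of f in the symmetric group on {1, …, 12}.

The cycle type of f is (9, 2, 1).
Since disjoint cycles commute, ord(f) = lcm(9, 2) = 18.

18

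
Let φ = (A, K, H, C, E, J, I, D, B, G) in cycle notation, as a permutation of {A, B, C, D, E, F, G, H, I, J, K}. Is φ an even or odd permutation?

The cycle lengths are 10, 1.
A cycle of length ℓ contributes ℓ−1 transpositions, so φ is a product of 9 transpositions — odd.

odd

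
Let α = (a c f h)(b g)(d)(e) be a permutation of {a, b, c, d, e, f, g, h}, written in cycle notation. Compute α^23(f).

f lies in the 4-cycle (a c f h).
On a 4-cycle, α^4 is the identity, so α^23 = α^3 there (23 ≡ 3 mod 4).
Advancing 3 steps from f: f → h → a → c.

c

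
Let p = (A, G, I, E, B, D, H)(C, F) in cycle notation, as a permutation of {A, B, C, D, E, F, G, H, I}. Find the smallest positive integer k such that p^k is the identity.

The cycle type of p is (7, 2).
Since disjoint cycles commute, ord(p) = lcm(7, 2) = 14.

14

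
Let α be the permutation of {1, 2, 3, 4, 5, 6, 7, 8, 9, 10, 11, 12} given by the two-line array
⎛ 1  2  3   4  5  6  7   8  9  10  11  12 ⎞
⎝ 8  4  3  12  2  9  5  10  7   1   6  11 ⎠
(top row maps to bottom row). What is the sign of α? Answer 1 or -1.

-1

In disjoint-cycle form the cycle lengths are 8, 3, 1.
A cycle of length ℓ contributes ℓ−1 transpositions, so α is a product of 7 + 2 = 9 transpositions — odd.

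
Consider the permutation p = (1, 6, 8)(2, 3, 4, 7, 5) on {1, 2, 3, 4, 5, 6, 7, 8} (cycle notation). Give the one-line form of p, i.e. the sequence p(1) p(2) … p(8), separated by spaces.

6 3 4 7 2 8 5 1

Each element maps to the next entry in its cycle (wrapping to the front): 1→6, 2→3, 3→4, 4→7, 5→2, 6→8, 7→5, 8→1.
So the one-line form is 6 3 4 7 2 8 5 1.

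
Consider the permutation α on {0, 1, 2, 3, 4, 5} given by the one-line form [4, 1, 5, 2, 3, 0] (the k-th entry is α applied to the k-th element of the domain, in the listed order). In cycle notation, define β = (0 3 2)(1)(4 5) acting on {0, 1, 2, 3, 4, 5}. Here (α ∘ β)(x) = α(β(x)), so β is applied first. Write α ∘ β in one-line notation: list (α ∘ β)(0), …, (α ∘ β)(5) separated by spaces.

2 1 4 5 0 3

Chase each element through β then α: 0 → 3 → 2; 1 → 1 → 1; 2 → 0 → 4; 3 → 2 → 5; 4 → 5 → 0; 5 → 4 → 3.
Collecting the images, α ∘ β = [2 1 4 5 0 3].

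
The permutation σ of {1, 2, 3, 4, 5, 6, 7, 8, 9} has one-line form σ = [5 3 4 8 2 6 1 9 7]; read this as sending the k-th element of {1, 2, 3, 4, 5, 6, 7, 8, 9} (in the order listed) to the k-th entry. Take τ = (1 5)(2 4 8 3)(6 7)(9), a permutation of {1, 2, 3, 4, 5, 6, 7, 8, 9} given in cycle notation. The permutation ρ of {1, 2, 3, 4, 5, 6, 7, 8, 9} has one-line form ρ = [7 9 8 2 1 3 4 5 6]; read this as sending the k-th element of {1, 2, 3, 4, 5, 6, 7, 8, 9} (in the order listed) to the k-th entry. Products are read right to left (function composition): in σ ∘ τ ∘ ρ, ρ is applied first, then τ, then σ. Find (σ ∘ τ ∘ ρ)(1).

Apply the permutations in order: ρ(1) = 7, then τ(7) = 6, then σ(6) = 6. So (σ ∘ τ ∘ ρ)(1) = 6.

6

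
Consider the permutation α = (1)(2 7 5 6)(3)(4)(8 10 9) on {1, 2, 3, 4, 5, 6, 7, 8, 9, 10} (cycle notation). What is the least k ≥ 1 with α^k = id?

12

The disjoint cycles have lengths 4, 3, 1, 1, 1.
Since disjoint cycles commute, ord(α) = lcm(4, 3) = 12.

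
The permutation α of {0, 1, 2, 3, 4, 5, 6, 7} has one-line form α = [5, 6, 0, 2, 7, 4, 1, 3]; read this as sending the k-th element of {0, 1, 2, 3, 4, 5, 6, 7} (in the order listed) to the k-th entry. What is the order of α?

6

Writing α as disjoint cycles, the cycle lengths are 6, 2.
The order is lcm(6, 2) = 6.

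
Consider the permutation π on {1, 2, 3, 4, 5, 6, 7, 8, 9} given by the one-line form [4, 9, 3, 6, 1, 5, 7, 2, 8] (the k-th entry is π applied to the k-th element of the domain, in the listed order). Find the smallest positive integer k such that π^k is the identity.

The disjoint-cycle form of π has cycle lengths 4, 3, 1, 1.
The order is lcm(4, 3) = 12.

12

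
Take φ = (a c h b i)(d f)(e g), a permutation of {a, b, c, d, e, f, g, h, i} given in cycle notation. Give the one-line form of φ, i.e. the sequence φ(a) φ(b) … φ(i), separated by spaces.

c i h f g d e b a

Each element maps to the next entry in its cycle (wrapping to the front): a→c, b→i, c→h, d→f, e→g, f→d, g→e, h→b, i→a.
Listing these in domain order gives c i h f g d e b a.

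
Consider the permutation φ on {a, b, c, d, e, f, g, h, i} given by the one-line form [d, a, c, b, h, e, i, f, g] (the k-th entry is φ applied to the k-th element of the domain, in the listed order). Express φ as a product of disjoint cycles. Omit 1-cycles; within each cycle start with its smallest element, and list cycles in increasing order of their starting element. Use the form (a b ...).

(a d b)(e h f)(g i)

Iterating φ from a gives a → d → b → a; that is the 3-cycle (a d b).
Continuing from each remaining unvisited element yields (a d b)(e h f)(g i).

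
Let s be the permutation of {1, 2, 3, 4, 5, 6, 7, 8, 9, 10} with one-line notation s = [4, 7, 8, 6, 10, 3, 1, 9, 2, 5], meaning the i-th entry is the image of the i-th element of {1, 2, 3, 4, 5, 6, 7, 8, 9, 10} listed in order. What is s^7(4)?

1

Tracing 4 → 6 → … returns to 4 after 8 steps, so 4 lies in an 8-cycle (1 4 6 3 8 9 2 7).
Stepping 7 places around the cycle: 4 → 6 → 3 → 8 → 9 → 2 → 7 → 1.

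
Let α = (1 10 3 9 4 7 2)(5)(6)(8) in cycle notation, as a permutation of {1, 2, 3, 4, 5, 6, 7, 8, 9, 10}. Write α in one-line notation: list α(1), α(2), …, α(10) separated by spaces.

10 1 9 7 5 6 2 8 4 3

Reading each image from the cycles: 1↦10, 2↦1, 3↦9, 4↦7, 5↦5, 6↦6, 7↦2, 8↦8, 9↦4, 10↦3.
Listing these in domain order gives 10 1 9 7 5 6 2 8 4 3.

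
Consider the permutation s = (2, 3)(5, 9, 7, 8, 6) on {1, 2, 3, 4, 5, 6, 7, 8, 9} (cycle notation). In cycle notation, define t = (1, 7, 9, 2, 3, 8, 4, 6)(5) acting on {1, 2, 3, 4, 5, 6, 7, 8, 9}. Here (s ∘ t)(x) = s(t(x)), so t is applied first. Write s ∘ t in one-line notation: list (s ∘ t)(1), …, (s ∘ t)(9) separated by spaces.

(s ∘ t)(x) = s(t(x)). Computing each image: s(t(1)) = s(7) = 8, s(t(2)) = s(3) = 2, s(t(3)) = s(8) = 6, s(t(4)) = s(6) = 5, s(t(5)) = s(5) = 9, s(t(6)) = s(1) = 1, s(t(7)) = s(9) = 7, s(t(8)) = s(4) = 4, s(t(9)) = s(2) = 3.
Hence s ∘ t = [8 2 6 5 9 1 7 4 3].

8 2 6 5 9 1 7 4 3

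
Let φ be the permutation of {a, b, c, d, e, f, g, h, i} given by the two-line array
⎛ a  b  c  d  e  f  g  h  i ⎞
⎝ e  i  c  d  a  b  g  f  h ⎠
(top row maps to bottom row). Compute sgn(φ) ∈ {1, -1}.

In disjoint-cycle form the cycle lengths are 4, 2, 1, 1, 1.
A cycle is odd iff its length is even; φ has 2 even-length cycles, so sgn(φ) = (−1)^2 and φ is even.

1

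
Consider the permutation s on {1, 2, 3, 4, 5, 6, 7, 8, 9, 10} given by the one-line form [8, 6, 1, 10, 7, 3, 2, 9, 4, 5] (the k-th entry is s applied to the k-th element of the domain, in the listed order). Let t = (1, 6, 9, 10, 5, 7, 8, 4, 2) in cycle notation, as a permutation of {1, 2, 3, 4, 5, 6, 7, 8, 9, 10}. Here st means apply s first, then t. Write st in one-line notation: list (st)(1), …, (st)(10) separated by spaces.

4 9 6 5 8 3 1 10 2 7

(st)(x) = t(s(x)). Computing each image: t(s(1)) = t(8) = 4, t(s(2)) = t(6) = 9, t(s(3)) = t(1) = 6, t(s(4)) = t(10) = 5, t(s(5)) = t(7) = 8, t(s(6)) = t(3) = 3, t(s(7)) = t(2) = 1, t(s(8)) = t(9) = 10, t(s(9)) = t(4) = 2, t(s(10)) = t(5) = 7.
Hence st = [4 9 6 5 8 3 1 10 2 7].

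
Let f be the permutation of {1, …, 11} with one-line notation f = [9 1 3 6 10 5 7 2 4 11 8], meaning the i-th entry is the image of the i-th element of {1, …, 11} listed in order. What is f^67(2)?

Tracing 2 → 1 → … returns to 2 after 9 steps, so 2 lies in a 9-cycle (1 9 4 6 5 10 11 8 2).
Powers repeat with period 9 on this cycle, and 67 mod 9 = 4, so f^67(2) = f^4(2).
Advancing 4 steps from 2: 2 → 1 → 9 → 4 → 6.

6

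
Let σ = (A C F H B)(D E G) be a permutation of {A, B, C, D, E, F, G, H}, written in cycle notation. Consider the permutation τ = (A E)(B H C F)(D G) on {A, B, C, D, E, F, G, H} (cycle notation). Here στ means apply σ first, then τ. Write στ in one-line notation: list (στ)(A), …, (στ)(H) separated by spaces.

F E B A D C G H

For each element, apply σ then τ: A → C → F; B → A → E; C → F → B; D → E → A; E → G → D; F → H → C; G → D → G; H → B → H.
So στ in one-line form is F E B A D C G H.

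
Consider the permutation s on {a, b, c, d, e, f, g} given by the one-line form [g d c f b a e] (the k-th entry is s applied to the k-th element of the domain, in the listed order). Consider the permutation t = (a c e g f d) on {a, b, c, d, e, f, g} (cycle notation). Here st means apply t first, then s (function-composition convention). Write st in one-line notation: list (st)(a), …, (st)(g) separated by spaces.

(st)(x) = s(t(x)). Computing each image: s(t(a)) = s(c) = c, s(t(b)) = s(b) = d, s(t(c)) = s(e) = b, s(t(d)) = s(a) = g, s(t(e)) = s(g) = e, s(t(f)) = s(d) = f, s(t(g)) = s(f) = a.
Hence st = [c d b g e f a].

c d b g e f a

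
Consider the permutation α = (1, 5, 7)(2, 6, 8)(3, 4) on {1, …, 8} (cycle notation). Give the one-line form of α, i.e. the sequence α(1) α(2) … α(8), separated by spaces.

Image by image: 1→5, 2→6, 3→4, 4→3, 5→7, 6→8, 7→1, 8→2.
Listing these in domain order gives 5 6 4 3 7 8 1 2.

5 6 4 3 7 8 1 2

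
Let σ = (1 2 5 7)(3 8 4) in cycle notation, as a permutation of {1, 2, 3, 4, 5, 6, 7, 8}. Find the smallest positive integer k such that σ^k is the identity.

The cycle type of σ is (4, 3, 1).
Since disjoint cycles commute, ord(σ) = lcm(4, 3) = 12.

12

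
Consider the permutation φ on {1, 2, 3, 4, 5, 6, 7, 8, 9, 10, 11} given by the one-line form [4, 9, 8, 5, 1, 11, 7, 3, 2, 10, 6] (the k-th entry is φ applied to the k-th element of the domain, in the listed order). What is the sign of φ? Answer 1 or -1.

-1

In disjoint-cycle form the cycle lengths are 3, 2, 2, 2, 1, 1.
A cycle of length ℓ contributes ℓ−1 transpositions, so φ is a product of 2 + 1 + 1 + 1 = 5 transpositions — odd.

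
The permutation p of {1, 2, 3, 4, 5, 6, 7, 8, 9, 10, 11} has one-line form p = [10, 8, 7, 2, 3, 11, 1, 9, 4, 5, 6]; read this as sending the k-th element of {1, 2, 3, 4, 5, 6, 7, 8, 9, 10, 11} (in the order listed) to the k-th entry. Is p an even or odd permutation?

In disjoint-cycle form the cycle lengths are 5, 4, 2.
A cycle is odd iff its length is even; p has 2 even-length cycles, so sgn(p) = (−1)^2 and p is even.

even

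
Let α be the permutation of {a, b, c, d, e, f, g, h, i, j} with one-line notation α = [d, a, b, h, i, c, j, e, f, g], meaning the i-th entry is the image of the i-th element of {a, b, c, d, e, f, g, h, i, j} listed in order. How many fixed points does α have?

No element satisfies α(x) = x, so there are 0 fixed points.

0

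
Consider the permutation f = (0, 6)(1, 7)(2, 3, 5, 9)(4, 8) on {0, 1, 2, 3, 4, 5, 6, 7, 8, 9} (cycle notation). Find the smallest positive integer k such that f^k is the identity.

4

The disjoint cycles have lengths 4, 2, 2, 2.
The order is lcm(4, 2, 2, 2) = 4.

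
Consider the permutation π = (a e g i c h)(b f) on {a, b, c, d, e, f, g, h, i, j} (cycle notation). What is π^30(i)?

i lies in the 6-cycle (a e g i c h).
Powers repeat with period 6 on this cycle, and 30 mod 6 = 0, so π^30(i) = π^0(i).
So π^30(i) = i.

i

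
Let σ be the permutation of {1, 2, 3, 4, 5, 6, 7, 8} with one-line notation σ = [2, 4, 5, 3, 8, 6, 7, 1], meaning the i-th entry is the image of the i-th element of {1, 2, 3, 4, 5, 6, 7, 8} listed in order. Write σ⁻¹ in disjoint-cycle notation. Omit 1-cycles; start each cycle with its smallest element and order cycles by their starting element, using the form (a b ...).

(1 8 5 3 4 2)

First write σ in disjoint cycles: (1 2 4 3 5 8).
Reversing each cycle (and rotating so the smallest element leads) gives σ⁻¹ = (1 8 5 3 4 2).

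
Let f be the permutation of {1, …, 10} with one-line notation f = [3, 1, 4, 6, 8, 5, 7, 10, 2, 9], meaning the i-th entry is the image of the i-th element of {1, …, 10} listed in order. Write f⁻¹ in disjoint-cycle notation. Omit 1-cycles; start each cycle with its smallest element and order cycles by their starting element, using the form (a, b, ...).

First write f in disjoint cycles: (1, 3, 4, 6, 5, 8, 10, 9, 2).
The inverse reverses every cycle; in canonical form, f⁻¹ = (1, 2, 9, 10, 8, 5, 6, 4, 3).

(1, 2, 9, 10, 8, 5, 6, 4, 3)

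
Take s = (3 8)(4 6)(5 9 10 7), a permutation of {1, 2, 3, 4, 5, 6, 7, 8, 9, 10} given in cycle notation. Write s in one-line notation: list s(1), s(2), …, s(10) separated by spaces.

1 2 8 6 9 4 5 3 10 7

Each element maps to the next entry in its cycle (wrapping to the front): 1↦1, 2↦2, 3↦8, 4↦6, 5↦9, 6↦4, 7↦5, 8↦3, 9↦10, 10↦7.
So the one-line form is 1 2 8 6 9 4 5 3 10 7.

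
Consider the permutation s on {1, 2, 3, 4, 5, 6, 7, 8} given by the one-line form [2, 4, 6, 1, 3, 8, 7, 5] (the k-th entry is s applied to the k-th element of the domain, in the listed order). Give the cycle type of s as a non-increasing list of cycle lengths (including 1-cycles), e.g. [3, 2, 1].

The disjoint cycles are (1 2 4)(3 6 8 5)(7), with lengths 4, 3, 1 in non-increasing order.

[4, 3, 1]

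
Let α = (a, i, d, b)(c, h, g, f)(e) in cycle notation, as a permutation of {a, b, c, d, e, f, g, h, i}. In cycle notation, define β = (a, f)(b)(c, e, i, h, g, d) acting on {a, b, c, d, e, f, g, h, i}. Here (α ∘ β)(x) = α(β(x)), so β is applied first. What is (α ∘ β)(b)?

a

β(b) = b, then α(b) = a; composing gives (α ∘ β)(b) = a.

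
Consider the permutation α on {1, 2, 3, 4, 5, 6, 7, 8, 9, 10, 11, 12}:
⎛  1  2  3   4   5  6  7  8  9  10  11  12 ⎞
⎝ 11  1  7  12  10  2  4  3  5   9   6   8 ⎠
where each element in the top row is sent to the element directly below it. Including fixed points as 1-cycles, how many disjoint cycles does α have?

3

The cycle decomposition is (1, 11, 6, 2)(3, 7, 4, 12, 8)(5, 10, 9), which has 3 cycles (counting 1-cycles).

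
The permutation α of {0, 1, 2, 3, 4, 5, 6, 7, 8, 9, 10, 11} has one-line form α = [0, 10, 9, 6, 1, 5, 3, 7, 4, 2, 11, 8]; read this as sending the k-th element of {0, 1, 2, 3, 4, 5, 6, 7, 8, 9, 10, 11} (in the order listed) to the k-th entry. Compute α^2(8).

Tracing 8 → 4 → … returns to 8 after 5 steps, so 8 lies in a 5-cycle (1, 10, 11, 8, 4).
Advancing 2 steps from 8: 8 → 4 → 1.

1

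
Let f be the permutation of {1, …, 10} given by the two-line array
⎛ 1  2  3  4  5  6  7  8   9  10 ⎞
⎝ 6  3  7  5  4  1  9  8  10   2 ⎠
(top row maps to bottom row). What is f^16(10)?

2

Tracing 10 → 2 → … returns to 10 after 5 steps, so 10 lies in a 5-cycle (2, 3, 7, 9, 10).
On a 5-cycle, f^5 is the identity, so f^16 = f^1 there (16 ≡ 1 mod 5).
Stepping 1 place around the cycle: 10 → 2.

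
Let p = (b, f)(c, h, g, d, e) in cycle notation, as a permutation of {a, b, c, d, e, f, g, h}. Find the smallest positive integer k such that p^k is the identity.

10

The disjoint cycles have lengths 5, 2, 1.
The order is lcm(5, 2) = 10.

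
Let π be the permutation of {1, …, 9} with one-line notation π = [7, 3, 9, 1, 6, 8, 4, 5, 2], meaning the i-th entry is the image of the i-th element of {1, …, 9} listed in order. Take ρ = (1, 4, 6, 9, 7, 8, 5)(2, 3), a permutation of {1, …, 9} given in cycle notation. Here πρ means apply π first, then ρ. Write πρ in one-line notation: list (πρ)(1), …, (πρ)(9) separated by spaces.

8 2 7 4 9 5 6 1 3

For each element, apply π then ρ: 1 → 7 → 8; 2 → 3 → 2; 3 → 9 → 7; 4 → 1 → 4; 5 → 6 → 9; 6 → 8 → 5; 7 → 4 → 6; 8 → 5 → 1; 9 → 2 → 3.
Collecting the images, πρ = [8 2 7 4 9 5 6 1 3].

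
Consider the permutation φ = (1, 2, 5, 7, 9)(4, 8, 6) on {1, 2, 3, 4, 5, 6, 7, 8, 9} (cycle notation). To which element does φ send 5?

7

5 appears in (1, 2, 5, 7, 9); the next entry (wrapping around) is 7.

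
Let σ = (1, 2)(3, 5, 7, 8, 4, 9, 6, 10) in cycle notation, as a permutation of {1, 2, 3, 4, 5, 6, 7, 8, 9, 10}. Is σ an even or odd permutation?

even

The cycle lengths are 8, 2.
A cycle of length ℓ contributes ℓ−1 transpositions, so σ is a product of 7 + 1 = 8 transpositions — even.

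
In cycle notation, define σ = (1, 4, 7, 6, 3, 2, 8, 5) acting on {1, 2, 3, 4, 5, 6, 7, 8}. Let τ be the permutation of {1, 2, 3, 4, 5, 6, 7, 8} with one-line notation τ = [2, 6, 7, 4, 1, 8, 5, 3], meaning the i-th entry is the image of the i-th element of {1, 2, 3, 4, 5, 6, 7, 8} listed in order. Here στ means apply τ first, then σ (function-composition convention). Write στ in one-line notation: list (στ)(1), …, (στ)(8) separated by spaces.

8 3 6 7 4 5 1 2

(στ)(x) = σ(τ(x)). Computing each image: σ(τ(1)) = σ(2) = 8, σ(τ(2)) = σ(6) = 3, σ(τ(3)) = σ(7) = 6, σ(τ(4)) = σ(4) = 7, σ(τ(5)) = σ(1) = 4, σ(τ(6)) = σ(8) = 5, σ(τ(7)) = σ(5) = 1, σ(τ(8)) = σ(3) = 2.
Hence στ = [8 3 6 7 4 5 1 2].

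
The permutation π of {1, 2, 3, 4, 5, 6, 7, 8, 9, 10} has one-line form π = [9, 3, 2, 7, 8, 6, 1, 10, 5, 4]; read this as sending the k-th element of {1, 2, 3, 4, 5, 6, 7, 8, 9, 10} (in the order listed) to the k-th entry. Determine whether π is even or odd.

odd

In disjoint-cycle form the cycle lengths are 7, 2, 1.
A cycle of length ℓ contributes ℓ−1 transpositions, so π is a product of 6 + 1 = 7 transpositions — odd.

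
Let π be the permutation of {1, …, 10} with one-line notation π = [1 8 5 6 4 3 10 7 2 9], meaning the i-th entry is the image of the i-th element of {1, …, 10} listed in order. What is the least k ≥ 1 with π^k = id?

Decomposing into disjoint cycles gives cycle lengths 5, 4, 1.
Since disjoint cycles commute, ord(π) = lcm(5, 4) = 20.

20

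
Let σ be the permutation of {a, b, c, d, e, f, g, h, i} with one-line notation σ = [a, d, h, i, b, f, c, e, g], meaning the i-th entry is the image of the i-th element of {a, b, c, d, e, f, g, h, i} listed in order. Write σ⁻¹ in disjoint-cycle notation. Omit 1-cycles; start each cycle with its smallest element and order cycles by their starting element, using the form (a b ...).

The cycle decomposition of σ is (b d i g c h e).
Reversing each cycle (and rotating so the smallest element leads) gives σ⁻¹ = (b e h c g i d).

(b e h c g i d)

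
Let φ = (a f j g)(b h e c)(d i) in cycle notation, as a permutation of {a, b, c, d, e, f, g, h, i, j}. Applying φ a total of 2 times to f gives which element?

f lies in the 4-cycle (a f j g).
Advancing 2 steps from f: f → j → g.

g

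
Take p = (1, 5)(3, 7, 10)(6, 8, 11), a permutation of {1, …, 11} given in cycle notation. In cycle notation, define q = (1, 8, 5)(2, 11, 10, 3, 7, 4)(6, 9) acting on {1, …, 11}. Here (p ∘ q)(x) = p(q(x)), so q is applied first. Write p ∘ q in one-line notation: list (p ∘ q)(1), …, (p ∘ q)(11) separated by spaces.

11 6 10 2 5 9 4 1 8 7 3

Chase each element through q then p: 1 → 8 → 11; 2 → 11 → 6; 3 → 7 → 10; 4 → 2 → 2; 5 → 1 → 5; 6 → 9 → 9; 7 → 4 → 4; 8 → 5 → 1; 9 → 6 → 8; 10 → 3 → 7; 11 → 10 → 3.
So p ∘ q in one-line form is 11 6 10 2 5 9 4 1 8 7 3.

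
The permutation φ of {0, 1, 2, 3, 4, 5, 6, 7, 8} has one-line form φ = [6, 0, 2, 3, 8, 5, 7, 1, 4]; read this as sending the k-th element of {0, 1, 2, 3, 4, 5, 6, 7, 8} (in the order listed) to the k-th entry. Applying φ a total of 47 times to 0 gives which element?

Tracing 0 → 6 → … returns to 0 after 4 steps, so 0 lies in a 4-cycle (0, 6, 7, 1).
Powers repeat with period 4 on this cycle, and 47 mod 4 = 3, so φ^47(0) = φ^3(0).
Stepping 3 places around the cycle: 0 → 6 → 7 → 1.

1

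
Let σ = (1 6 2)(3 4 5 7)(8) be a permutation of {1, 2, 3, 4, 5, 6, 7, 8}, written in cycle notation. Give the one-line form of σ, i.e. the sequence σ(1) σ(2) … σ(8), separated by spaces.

Each element maps to the next entry in its cycle (wrapping to the front): 1↦6, 2↦1, 3↦4, 4↦5, 5↦7, 6↦2, 7↦3, 8↦8.
Listing these in domain order gives 6 1 4 5 7 2 3 8.

6 1 4 5 7 2 3 8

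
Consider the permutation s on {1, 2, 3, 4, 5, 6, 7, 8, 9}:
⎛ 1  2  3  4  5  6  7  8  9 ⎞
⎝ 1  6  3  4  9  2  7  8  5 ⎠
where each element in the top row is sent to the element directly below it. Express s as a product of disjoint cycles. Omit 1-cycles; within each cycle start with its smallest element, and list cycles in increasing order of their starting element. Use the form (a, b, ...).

(2, 6)(5, 9)

Iterating s from 2 gives 2 → 6 → 2; that is the 2-cycle (2, 6).
Repeating from the next unused element and collecting all non-trivial cycles gives (2, 6)(5, 9).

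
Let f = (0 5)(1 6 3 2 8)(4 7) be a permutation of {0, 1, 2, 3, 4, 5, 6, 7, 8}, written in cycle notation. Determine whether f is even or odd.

even

The cycle lengths are 5, 2, 2.
A cycle is odd iff its length is even; f has 2 even-length cycles, so sgn(f) = (−1)^2 and f is even.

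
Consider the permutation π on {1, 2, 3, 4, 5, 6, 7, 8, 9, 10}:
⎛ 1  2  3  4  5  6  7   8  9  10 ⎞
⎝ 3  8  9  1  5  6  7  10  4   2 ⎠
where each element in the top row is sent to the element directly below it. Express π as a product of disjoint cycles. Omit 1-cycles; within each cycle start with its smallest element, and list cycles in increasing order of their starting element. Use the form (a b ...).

Start at 1 and follow images: 1 → 3 → 9 → 4 → 1, giving the cycle (1 3 9 4).
Repeating from the next unused element and collecting all non-trivial cycles gives (1 3 9 4)(2 8 10).

(1 3 9 4)(2 8 10)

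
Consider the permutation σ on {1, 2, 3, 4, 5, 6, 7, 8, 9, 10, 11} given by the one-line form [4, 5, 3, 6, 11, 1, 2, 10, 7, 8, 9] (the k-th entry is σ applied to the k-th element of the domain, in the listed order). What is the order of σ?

Decomposing into disjoint cycles gives cycle lengths 5, 3, 2, 1.
The order is lcm(5, 3, 2) = 30.

30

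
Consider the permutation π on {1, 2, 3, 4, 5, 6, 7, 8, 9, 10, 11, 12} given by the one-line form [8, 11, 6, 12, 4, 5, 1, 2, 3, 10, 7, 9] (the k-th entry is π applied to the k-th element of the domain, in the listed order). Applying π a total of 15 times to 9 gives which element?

Tracing 9 → 3 → … returns to 9 after 6 steps, so 9 lies in a 6-cycle (3, 6, 5, 4, 12, 9).
On a 6-cycle, π^6 is the identity, so π^15 = π^3 there (15 ≡ 3 mod 6).
Advancing 3 steps from 9: 9 → 3 → 6 → 5.

5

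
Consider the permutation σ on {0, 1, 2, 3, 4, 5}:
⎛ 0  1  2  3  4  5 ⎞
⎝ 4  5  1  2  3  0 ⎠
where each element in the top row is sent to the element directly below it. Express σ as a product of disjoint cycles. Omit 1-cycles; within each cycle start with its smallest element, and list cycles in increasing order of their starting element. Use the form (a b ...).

Iterating σ from 0 gives 0 → 4 → 3 → 2 → 1 → 5 → 0; that is the 6-cycle (0 4 3 2 1 5).
Repeating from the next unused element and collecting all non-trivial cycles gives (0 4 3 2 1 5).

(0 4 3 2 1 5)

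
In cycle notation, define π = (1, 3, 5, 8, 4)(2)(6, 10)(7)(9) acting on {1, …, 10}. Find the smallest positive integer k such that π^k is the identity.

The disjoint cycles have lengths 5, 2, 1, 1, 1.
The order is lcm(5, 2) = 10.

10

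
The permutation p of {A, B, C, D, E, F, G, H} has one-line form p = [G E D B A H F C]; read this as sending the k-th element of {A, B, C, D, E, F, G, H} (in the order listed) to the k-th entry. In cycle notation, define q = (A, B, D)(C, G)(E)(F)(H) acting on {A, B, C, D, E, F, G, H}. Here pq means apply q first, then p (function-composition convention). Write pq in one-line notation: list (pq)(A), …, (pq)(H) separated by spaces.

(pq)(x) = p(q(x)). Computing each image: p(q(A)) = p(B) = E, p(q(B)) = p(D) = B, p(q(C)) = p(G) = F, p(q(D)) = p(A) = G, p(q(E)) = p(E) = A, p(q(F)) = p(F) = H, p(q(G)) = p(C) = D, p(q(H)) = p(H) = C.
Hence pq = [E B F G A H D C].

E B F G A H D C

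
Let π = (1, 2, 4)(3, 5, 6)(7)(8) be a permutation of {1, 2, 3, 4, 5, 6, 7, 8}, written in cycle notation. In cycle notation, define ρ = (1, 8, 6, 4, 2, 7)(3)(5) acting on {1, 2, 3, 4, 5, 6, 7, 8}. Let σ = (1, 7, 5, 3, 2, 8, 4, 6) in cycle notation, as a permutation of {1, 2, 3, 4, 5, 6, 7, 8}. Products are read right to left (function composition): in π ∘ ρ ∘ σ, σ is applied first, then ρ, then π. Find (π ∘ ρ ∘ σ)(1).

(π ∘ ρ ∘ σ)(1) = π(ρ(σ(1))). σ(1) = 7, then ρ(7) = 1, then π(1) = 2, so the result is 2.

2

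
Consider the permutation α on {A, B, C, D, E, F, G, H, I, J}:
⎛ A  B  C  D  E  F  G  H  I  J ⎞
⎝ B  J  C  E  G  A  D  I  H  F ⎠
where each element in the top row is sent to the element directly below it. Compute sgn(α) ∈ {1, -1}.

1

In disjoint-cycle form the cycle lengths are 4, 3, 2, 1.
A cycle of length ℓ contributes ℓ−1 transpositions, so α is a product of 3 + 2 + 1 = 6 transpositions — even.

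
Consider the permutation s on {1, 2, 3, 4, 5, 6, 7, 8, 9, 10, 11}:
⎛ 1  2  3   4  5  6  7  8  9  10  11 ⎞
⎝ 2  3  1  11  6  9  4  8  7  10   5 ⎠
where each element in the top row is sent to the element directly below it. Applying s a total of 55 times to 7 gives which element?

4

Tracing 7 → 4 → … returns to 7 after 6 steps, so 7 lies in a 6-cycle (4 11 5 6 9 7).
Since the cycle has length 6, s^55 acts on it the same as s^1 (55 mod 6 = 1).
Advancing 1 step from 7: 7 → 4.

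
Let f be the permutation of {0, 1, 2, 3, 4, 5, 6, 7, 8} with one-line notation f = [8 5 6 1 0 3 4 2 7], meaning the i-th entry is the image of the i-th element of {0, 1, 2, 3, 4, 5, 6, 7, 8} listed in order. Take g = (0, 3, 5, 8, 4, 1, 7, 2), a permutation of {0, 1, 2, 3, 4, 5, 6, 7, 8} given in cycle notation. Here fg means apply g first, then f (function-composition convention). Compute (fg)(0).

(fg)(0) = f(g(0)). g(0) = 3, then f(3) = 1. So (fg)(0) = 1.

1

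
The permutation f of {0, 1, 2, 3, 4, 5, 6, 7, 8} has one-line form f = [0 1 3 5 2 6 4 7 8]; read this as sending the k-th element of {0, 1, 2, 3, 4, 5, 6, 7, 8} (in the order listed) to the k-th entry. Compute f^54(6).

Tracing 6 → 4 → … returns to 6 after 5 steps, so 6 lies in a 5-cycle (2, 3, 5, 6, 4).
On a 5-cycle, f^5 is the identity, so f^54 = f^4 there (54 ≡ 4 mod 5).
Stepping 4 places around the cycle: 6 → 4 → 2 → 3 → 5.

5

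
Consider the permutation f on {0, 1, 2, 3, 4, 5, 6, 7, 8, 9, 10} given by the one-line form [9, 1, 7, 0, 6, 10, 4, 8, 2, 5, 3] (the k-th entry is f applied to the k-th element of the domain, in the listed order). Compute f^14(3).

Tracing 3 → 0 → … returns to 3 after 5 steps, so 3 lies in a 5-cycle (0 9 5 10 3).
Since the cycle has length 5, f^14 acts on it the same as f^4 (14 mod 5 = 4).
Stepping 4 places around the cycle: 3 → 0 → 9 → 5 → 10.

10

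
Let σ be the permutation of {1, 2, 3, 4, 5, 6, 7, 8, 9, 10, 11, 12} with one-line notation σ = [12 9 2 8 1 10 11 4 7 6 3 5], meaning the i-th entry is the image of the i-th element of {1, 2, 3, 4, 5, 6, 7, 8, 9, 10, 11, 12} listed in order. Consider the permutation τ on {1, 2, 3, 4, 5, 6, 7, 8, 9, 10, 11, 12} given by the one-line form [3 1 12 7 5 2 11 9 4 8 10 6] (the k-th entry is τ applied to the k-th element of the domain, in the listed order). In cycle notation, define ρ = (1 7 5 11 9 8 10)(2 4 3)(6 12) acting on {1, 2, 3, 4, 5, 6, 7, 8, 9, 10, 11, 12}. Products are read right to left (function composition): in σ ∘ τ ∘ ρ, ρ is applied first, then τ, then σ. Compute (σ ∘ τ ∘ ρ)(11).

8

Apply the permutations in order: ρ(11) = 9, then τ(9) = 4, then σ(4) = 8. So (σ ∘ τ ∘ ρ)(11) = 8.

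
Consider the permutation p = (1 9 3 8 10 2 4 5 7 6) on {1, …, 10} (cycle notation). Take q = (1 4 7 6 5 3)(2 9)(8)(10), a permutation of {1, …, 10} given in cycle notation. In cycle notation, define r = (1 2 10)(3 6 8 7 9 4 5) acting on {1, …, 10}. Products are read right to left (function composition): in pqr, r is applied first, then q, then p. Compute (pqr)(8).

(pqr)(8) = p(q(r(8))). r(8) = 7, then q(7) = 6, then p(6) = 1, so the result is 1.

1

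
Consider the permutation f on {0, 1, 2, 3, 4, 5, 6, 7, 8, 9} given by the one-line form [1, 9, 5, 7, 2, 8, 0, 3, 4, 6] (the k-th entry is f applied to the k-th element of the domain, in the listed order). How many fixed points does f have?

0

No element satisfies f(x) = x, so there are 0 fixed points.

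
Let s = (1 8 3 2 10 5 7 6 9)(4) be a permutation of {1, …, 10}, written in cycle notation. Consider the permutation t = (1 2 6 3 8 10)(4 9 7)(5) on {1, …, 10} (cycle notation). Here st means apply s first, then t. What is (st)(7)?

s(7) = 6, then t(6) = 3; composing gives (st)(7) = 3.

3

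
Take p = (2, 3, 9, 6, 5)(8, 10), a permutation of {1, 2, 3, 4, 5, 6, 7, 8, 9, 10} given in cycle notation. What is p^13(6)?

3

6 lies in the 5-cycle (2, 3, 9, 6, 5).
Since the cycle has length 5, p^13 acts on it the same as p^3 (13 mod 5 = 3).
Advancing 3 steps from 6: 6 → 5 → 2 → 3.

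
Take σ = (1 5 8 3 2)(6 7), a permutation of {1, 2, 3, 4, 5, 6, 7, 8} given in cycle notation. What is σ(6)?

In the cycle (6 7), 6 is followed by 7, so σ(6) = 7.

7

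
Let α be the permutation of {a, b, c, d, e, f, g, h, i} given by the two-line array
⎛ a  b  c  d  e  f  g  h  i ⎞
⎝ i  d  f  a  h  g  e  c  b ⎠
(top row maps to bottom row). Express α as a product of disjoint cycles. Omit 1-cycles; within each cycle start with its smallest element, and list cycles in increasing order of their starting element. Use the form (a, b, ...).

Iterating α from a gives a → i → b → d → a; that is the 4-cycle (a, i, b, d).
Repeating from the next unused element and collecting all non-trivial cycles gives (a, i, b, d)(c, f, g, e, h).

(a, i, b, d)(c, f, g, e, h)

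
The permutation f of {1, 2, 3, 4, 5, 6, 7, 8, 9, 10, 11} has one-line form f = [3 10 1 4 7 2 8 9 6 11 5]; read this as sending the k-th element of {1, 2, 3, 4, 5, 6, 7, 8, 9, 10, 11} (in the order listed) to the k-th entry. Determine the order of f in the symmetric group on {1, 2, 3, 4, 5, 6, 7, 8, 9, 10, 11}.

The disjoint-cycle form of f has cycle lengths 8, 2, 1.
The order is lcm(8, 2) = 8.

8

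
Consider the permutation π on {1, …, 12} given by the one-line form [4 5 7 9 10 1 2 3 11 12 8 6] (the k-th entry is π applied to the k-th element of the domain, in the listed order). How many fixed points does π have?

0

No element satisfies π(x) = x, so there are 0 fixed points.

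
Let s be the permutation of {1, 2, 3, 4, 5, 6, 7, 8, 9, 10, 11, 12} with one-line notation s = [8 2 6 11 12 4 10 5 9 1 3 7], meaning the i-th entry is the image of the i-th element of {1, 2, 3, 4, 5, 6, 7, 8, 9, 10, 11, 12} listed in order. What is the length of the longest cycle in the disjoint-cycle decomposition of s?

6

Decomposing into disjoint cycles gives (1, 8, 5, 12, 7, 10)(3, 6, 4, 11); the longest has length 6.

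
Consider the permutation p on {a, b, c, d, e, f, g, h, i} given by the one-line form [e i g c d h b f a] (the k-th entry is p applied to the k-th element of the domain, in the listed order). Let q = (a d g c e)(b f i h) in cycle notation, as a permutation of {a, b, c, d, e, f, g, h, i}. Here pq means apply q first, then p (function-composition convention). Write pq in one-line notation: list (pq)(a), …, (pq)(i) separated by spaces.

(pq)(x) = p(q(x)). Computing each image: p(q(a)) = p(d) = c, p(q(b)) = p(f) = h, p(q(c)) = p(e) = d, p(q(d)) = p(g) = b, p(q(e)) = p(a) = e, p(q(f)) = p(i) = a, p(q(g)) = p(c) = g, p(q(h)) = p(b) = i, p(q(i)) = p(h) = f.
Hence pq = [c h d b e a g i f].

c h d b e a g i f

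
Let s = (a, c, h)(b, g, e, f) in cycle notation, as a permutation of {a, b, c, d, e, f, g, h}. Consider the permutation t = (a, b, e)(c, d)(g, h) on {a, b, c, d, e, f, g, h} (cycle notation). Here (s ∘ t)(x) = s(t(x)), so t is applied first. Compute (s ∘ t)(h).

t(h) = g, then s(g) = e; composing gives (s ∘ t)(h) = e.

e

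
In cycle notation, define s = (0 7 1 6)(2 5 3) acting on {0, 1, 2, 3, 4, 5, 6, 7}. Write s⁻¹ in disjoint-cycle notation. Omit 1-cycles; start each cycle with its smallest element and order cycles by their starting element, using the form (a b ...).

Inverting a permutation written in cycle notation just reverses the order within every cycle.
Reversing each cycle of s and rotating so the smallest element leads gives (0 6 1 7)(2 3 5).

(0 6 1 7)(2 3 5)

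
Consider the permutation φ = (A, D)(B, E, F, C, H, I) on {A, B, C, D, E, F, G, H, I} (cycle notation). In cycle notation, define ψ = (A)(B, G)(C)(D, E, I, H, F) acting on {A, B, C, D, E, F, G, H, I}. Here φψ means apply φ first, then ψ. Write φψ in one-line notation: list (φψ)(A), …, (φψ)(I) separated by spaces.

For each element, apply φ then ψ: A → D → E; B → E → I; C → H → F; D → A → A; E → F → D; F → C → C; G → G → B; H → I → H; I → B → G.
Collecting the images, φψ = [E I F A D C B H G].

E I F A D C B H G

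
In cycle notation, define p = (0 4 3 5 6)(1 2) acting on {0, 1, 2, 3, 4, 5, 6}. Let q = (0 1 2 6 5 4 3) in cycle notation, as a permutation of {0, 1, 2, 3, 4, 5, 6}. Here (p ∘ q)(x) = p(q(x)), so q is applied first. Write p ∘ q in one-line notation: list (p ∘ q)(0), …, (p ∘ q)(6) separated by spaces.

For each element, apply q then p: 0 → 1 → 2; 1 → 2 → 1; 2 → 6 → 0; 3 → 0 → 4; 4 → 3 → 5; 5 → 4 → 3; 6 → 5 → 6.
Collecting the images, p ∘ q = [2 1 0 4 5 3 6].

2 1 0 4 5 3 6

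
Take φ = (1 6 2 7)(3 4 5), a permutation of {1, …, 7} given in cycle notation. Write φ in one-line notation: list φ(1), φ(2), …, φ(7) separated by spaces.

Each element maps to the next entry in its cycle (wrapping to the front): 1→6, 2→7, 3→4, 4→5, 5→3, 6→2, 7→1.
So the one-line form is 6 7 4 5 3 2 1.

6 7 4 5 3 2 1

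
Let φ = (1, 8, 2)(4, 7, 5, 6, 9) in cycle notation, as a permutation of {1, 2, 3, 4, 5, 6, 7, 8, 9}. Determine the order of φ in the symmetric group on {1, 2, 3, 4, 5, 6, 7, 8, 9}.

The disjoint cycles have lengths 5, 3, 1.
Since disjoint cycles commute, ord(φ) = lcm(5, 3) = 15.

15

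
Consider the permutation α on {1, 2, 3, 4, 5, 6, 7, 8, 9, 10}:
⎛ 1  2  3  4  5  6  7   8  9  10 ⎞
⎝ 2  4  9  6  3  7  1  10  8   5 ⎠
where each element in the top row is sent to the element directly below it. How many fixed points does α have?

No element satisfies α(x) = x, so there are 0 fixed points.

0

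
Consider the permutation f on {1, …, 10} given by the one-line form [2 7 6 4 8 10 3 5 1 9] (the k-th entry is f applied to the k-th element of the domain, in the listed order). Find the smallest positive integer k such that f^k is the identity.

The disjoint-cycle form of f has cycle lengths 7, 2, 1.
The order of f is the least common multiple of its cycle lengths: lcm(7, 2) = 14.

14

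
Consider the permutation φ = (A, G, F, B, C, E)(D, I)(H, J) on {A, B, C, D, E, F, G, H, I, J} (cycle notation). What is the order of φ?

6

The disjoint cycles have lengths 6, 2, 2.
The order is lcm(6, 2, 2) = 6.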